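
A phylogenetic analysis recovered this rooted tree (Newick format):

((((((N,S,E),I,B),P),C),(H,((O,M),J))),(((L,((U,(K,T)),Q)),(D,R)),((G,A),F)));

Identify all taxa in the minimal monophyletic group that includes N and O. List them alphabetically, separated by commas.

Tracing N: it sits inside (N,S,E).
Tracing O: it sits inside (O,M).
The smallest clade enclosing both is (((((N,S,E),I,B),P),C),(H,((O,M),J))); the answer is its 11 terminal taxa in alphabetical order.

B, C, E, H, I, J, M, N, O, P, S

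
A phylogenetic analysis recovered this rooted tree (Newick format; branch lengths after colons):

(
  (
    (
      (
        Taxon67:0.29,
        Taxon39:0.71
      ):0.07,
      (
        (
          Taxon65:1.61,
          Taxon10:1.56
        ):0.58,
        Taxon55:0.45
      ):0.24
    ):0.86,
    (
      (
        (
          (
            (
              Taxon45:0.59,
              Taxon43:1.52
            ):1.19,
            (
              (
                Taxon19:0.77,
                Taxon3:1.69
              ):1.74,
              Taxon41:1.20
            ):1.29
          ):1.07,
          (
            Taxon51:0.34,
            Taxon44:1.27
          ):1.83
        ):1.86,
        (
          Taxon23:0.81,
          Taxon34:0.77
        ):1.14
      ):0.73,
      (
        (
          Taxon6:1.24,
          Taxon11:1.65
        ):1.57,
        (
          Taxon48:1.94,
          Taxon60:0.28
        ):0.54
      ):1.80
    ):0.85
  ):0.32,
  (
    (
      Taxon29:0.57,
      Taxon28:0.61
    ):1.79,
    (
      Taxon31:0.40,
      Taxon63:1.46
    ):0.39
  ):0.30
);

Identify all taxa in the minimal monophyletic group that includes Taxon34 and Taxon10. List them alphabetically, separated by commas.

Taxon10, Taxon11, Taxon19, Taxon23, Taxon3, Taxon34, Taxon39, Taxon41, Taxon43, Taxon44, Taxon45, Taxon48, Taxon51, Taxon55, Taxon6, Taxon60, Taxon65, Taxon67

Tracing Taxon34: it sits inside (Taxon23,Taxon34).
Tracing Taxon10: it sits inside (Taxon65,Taxon10).
The smallest clade enclosing both is (((Taxon67,Taxon39),((Taxon65,Taxon10),Taxon55)),(((((Taxon45,Taxon43),((Taxon19,Taxon3),Taxon41)),(Taxon51,Taxon44)),(Taxon23,Taxon34)),((Taxon6,Taxon11),(Taxon48,Taxon60)))); the answer is its 18 terminal taxa in alphabetical order.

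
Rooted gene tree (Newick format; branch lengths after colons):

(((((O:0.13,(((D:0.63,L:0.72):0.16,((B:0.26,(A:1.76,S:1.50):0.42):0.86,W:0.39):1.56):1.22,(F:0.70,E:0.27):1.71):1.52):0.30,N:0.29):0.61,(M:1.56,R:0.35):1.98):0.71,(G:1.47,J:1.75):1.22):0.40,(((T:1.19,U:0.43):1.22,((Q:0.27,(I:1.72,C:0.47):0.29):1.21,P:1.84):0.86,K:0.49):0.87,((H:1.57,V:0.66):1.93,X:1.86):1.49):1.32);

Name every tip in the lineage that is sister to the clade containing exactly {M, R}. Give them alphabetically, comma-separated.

A, B, D, E, F, L, N, O, S, W

The clade containing exactly {M, R} attaches to the tree at the node subtending (((O,(((D,L),((B,(A,S)),W)),(F,E))),N),(M,R)).
The other lineage descending from that same node — the sister group — is ((O,(((D,L),((B,(A,S)),W)),(F,E))),N); its 10 tips in alphabetical order are the answer.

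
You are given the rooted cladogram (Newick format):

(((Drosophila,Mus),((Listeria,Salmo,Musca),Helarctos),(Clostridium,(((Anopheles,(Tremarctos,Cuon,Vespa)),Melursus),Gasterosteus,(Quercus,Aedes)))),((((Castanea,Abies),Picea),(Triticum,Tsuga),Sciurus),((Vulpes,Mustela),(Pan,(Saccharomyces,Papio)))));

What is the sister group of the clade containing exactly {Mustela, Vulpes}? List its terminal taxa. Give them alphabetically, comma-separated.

Pan, Papio, Saccharomyces

The clade containing exactly {Mustela, Vulpes} attaches to the tree at the node subtending ((Vulpes,Mustela),(Pan,(Saccharomyces,Papio))).
The other lineage descending from that same node — the sister group — is (Pan,(Saccharomyces,Papio)); its 3 tips in alphabetical order are the answer.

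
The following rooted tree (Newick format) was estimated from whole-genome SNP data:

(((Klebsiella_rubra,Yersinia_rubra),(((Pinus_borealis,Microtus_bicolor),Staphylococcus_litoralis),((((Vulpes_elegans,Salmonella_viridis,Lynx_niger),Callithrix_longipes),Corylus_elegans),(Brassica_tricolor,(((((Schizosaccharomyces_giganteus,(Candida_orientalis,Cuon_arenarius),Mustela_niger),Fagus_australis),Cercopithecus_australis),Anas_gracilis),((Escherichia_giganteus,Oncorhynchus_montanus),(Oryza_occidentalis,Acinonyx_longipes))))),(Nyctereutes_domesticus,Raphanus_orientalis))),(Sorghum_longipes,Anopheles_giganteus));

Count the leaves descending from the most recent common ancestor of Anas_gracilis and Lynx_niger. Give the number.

17

The MRCA of Anas_gracilis and Lynx_niger is the node subtending ((((Vulpes_elegans,Salmonella_viridis,Lynx_niger),Callithrix_longipes),Corylus_elegans),(Brassica_tricolor,(((((Schizosaccharomyces_giganteus,(Candida_orientalis,Cuon_arenarius),Mustela_niger),Fagus_australis),Cercopithecus_australis),Anas_gracilis),((Escherichia_giganteus,Oncorhynchus_montanus),(Oryza_occidentalis,Acinonyx_longipes))))).
That clade contains 17 terminal taxa: Acinonyx_longipes, Anas_gracilis, Brassica_tricolor, Callithrix_longipes, Candida_orientalis, Cercopithecus_australis, Corylus_elegans, Cuon_arenarius, Escherichia_giganteus, Fagus_australis, Lynx_niger, Mustela_niger, Oncorhynchus_montanus, Oryza_occidentalis, Salmonella_viridis, Schizosaccharomyces_giganteus, Vulpes_elegans.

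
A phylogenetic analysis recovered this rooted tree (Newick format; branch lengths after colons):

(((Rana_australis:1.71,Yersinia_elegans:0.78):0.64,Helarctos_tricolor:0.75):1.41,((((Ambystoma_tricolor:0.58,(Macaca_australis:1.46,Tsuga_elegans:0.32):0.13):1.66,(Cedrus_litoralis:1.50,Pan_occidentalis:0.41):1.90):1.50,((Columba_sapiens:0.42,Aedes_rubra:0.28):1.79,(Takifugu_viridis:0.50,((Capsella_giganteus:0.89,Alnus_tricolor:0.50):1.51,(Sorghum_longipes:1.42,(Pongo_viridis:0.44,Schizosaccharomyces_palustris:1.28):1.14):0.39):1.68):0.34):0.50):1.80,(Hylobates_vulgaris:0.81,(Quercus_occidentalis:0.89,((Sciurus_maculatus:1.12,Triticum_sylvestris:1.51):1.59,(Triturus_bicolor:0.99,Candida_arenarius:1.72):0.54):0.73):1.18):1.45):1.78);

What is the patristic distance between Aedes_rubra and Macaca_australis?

7.32

The path runs Aedes_rubra → … → MRCA → … → Macaca_australis; the MRCA is the node subtending (((Ambystoma_tricolor,(Macaca_australis,Tsuga_elegans)),(Cedrus_litoralis,Pan_occidentalis)),((Columba_sapiens,Aedes_rubra),(Takifugu_viridis,((Capsella_giganteus,Alnus_tricolor),(Sorghum_longipes,(Pongo_viridis,Schizosaccharomyces_palustris)))))).
Branch lengths along that path: 0.28 + 1.79 + 0.50 + 1.50 + 1.66 + 0.13 + 1.46 = 7.32.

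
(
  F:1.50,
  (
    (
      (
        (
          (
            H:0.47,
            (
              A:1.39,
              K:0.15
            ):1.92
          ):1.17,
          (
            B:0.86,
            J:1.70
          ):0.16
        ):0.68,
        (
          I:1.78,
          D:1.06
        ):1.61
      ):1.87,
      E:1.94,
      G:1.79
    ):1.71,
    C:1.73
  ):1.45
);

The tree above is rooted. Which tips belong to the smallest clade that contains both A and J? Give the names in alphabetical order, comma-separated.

A, B, H, J, K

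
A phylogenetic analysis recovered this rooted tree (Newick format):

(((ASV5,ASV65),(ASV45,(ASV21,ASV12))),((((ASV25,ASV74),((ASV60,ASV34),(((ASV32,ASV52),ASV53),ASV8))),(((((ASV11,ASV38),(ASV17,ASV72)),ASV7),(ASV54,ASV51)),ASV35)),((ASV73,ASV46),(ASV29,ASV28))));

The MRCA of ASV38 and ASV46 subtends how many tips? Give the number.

20

The MRCA of ASV38 and ASV46 is the node subtending ((((ASV25,ASV74),((ASV60,ASV34),(((ASV32,ASV52),ASV53),ASV8))),(((((ASV11,ASV38),(ASV17,ASV72)),ASV7),(ASV54,ASV51)),ASV35)),((ASV73,ASV46),(ASV29,ASV28))).
That clade contains 20 terminal taxa: ASV11, ASV17, ASV25, ASV28, ASV29, ASV32, ASV34, ASV35, ASV38, ASV46, ASV51, ASV52, ASV53, ASV54, ASV60, ASV7, ASV72, ASV73, ASV74, ASV8.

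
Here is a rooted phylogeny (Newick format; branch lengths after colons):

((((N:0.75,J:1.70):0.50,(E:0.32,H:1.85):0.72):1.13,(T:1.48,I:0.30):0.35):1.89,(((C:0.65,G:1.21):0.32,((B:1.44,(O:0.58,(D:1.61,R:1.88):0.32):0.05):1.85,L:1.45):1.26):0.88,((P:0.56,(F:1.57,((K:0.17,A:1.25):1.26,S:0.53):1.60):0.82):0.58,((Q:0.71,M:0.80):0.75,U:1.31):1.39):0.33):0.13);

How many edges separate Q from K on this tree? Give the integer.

The MRCA of Q and K is the node subtending ((P,(F,((K,A),S))),((Q,M),U)).
From Q up to that node: 3 branches. From K up to the same node: 5 branches. Total: 3 + 5 = 8.

8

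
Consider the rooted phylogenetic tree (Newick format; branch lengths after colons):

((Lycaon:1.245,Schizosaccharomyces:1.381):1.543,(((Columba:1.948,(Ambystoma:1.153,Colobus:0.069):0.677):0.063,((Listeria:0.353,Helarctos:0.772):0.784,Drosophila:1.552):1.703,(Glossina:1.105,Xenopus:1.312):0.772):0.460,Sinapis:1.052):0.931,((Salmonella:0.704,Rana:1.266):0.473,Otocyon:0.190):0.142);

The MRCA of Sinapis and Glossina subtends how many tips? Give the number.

The MRCA of Sinapis and Glossina is the node subtending (((Columba,(Ambystoma,Colobus)),((Listeria,Helarctos),Drosophila),(Glossina,Xenopus)),Sinapis).
That clade contains 9 terminal taxa: Ambystoma, Colobus, Columba, Drosophila, Glossina, Helarctos, Listeria, Sinapis, Xenopus.

9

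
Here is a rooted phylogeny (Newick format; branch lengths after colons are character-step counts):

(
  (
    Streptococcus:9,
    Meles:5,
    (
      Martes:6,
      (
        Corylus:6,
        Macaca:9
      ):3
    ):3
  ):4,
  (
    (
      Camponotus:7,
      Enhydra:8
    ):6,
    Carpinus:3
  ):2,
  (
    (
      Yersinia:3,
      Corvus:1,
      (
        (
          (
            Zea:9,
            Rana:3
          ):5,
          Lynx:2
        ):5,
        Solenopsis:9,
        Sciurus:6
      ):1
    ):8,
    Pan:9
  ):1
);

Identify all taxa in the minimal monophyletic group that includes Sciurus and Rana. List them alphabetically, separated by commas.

Lynx, Rana, Sciurus, Solenopsis, Zea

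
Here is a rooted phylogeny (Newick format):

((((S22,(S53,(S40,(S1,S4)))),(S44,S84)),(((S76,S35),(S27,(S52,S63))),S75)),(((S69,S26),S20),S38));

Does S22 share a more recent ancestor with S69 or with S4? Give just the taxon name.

S4

The MRCA of S22 and S4 subtends (S22,(S53,(S40,(S1,S4)))) (5 taxa).
The MRCA of S22 and S69 is the root, subtending the entire tree (17 taxa).
The first is nested inside the second, so S22 shares a more recent common ancestor with S4.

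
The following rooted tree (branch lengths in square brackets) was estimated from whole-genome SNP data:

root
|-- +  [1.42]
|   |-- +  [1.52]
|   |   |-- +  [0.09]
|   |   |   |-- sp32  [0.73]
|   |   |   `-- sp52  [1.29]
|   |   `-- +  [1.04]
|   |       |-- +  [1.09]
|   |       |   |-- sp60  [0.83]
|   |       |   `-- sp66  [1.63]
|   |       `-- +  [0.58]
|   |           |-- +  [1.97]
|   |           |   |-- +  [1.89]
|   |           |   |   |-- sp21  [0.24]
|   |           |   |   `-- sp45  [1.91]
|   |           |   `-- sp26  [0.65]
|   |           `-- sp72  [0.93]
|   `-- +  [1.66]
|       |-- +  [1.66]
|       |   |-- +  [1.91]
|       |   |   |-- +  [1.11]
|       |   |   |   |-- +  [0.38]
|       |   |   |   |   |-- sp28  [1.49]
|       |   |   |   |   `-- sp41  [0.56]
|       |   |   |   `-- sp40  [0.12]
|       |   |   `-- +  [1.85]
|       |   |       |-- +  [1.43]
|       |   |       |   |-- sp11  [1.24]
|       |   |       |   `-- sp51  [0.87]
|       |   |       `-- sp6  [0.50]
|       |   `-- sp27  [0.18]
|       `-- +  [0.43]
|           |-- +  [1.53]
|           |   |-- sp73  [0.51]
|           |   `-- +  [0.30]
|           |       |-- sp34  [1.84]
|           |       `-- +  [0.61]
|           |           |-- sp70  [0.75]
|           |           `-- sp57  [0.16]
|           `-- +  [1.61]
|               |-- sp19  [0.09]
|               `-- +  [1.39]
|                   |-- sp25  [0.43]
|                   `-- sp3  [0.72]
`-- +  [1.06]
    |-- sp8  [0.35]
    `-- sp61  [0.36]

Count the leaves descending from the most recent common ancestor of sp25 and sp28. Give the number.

The MRCA of sp25 and sp28 is the node subtending (((((sp28,sp41),sp40),((sp11,sp51),sp6)),sp27),((sp73,(sp34,(sp70,sp57))),(sp19,(sp25,sp3)))).
That clade contains 14 terminal taxa: sp11, sp19, sp25, sp27, sp28, sp3, sp34, sp40, sp41, sp51, sp57, sp6, sp70, sp73.

14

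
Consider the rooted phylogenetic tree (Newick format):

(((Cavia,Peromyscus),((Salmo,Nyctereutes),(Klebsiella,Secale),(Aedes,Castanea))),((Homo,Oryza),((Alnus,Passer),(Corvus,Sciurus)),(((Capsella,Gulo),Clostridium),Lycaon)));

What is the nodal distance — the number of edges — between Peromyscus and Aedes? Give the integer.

5

The MRCA of Peromyscus and Aedes is the node subtending ((Cavia,Peromyscus),((Salmo,Nyctereutes),(Klebsiella,Secale),(Aedes,Castanea))).
From Peromyscus up to that node: 2 branches. From Aedes up to the same node: 3 branches. Total: 2 + 3 = 5.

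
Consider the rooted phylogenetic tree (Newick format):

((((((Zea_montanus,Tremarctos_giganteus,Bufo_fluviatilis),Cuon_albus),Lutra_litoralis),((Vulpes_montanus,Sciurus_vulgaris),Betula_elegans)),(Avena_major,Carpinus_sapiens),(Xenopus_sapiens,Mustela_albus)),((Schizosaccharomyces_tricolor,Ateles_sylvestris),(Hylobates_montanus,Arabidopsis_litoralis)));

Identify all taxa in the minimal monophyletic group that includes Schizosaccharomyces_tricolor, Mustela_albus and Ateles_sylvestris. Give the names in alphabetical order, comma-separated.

Tracing Schizosaccharomyces_tricolor: it sits inside (Schizosaccharomyces_tricolor,Ateles_sylvestris).
Tracing Mustela_albus: it sits inside (Xenopus_sapiens,Mustela_albus).
Tracing Ateles_sylvestris: it sits inside (Schizosaccharomyces_tricolor,Ateles_sylvestris).
The smallest clade enclosing all 3 is the whole tree (their MRCA is the root), so the answer is all 16 tips in alphabetical order.

Arabidopsis_litoralis, Ateles_sylvestris, Avena_major, Betula_elegans, Bufo_fluviatilis, Carpinus_sapiens, Cuon_albus, Hylobates_montanus, Lutra_litoralis, Mustela_albus, Schizosaccharomyces_tricolor, Sciurus_vulgaris, Tremarctos_giganteus, Vulpes_montanus, Xenopus_sapiens, Zea_montanus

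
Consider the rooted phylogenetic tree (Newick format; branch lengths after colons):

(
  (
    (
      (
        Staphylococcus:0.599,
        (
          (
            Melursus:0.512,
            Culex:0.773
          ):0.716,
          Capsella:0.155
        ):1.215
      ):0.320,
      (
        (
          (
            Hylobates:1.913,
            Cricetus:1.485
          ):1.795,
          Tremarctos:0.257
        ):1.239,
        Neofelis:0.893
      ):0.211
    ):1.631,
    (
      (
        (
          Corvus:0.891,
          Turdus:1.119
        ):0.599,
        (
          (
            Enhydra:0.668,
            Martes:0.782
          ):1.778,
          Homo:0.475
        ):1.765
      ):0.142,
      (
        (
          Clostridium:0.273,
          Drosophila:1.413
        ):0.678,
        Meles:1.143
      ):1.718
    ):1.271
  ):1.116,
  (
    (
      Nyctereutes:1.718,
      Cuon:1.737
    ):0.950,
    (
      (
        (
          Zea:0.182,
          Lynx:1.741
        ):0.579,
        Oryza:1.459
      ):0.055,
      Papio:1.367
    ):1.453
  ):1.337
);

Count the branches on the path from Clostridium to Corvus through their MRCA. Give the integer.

6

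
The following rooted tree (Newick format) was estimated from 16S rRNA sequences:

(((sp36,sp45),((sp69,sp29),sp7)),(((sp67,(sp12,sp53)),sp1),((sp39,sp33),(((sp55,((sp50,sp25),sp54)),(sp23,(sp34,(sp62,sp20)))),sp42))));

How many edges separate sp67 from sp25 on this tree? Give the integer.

10

The MRCA of sp67 and sp25 is the node subtending (((sp67,(sp12,sp53)),sp1),((sp39,sp33),(((sp55,((sp50,sp25),sp54)),(sp23,(sp34,(sp62,sp20)))),sp42))).
From sp67 up to that node: 3 branches. From sp25 up to the same node: 7 branches. Total: 3 + 7 = 10.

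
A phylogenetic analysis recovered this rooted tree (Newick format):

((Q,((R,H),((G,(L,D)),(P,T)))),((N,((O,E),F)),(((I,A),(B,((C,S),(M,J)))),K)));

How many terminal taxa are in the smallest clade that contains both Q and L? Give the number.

The MRCA of Q and L is the node subtending (Q,((R,H),((G,(L,D)),(P,T)))).
That clade contains 8 terminal taxa: D, G, H, L, P, Q, R, T.

8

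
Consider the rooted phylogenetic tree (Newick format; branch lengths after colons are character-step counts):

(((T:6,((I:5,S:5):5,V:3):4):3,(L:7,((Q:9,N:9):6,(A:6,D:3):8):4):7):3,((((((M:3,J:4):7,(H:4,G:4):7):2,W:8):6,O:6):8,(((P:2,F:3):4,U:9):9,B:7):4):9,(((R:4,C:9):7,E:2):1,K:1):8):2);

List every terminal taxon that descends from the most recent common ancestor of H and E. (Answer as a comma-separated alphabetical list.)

Tracing H: it sits inside (H,G).
Tracing E: it sits inside ((R,C),E).
The smallest clade enclosing both is ((((((M,J),(H,G)),W),O),(((P,F),U),B)),(((R,C),E),K)); the answer is its 14 terminal taxa in alphabetical order.

B, C, E, F, G, H, J, K, M, O, P, R, U, W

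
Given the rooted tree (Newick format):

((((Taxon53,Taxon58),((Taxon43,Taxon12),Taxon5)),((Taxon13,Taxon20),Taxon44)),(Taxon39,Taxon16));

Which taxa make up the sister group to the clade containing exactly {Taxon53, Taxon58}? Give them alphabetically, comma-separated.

Taxon12, Taxon43, Taxon5

The clade containing exactly {Taxon53, Taxon58} attaches to the tree at the node subtending ((Taxon53,Taxon58),((Taxon43,Taxon12),Taxon5)).
The other lineage descending from that same node — the sister group — is ((Taxon43,Taxon12),Taxon5); its 3 tips in alphabetical order are the answer.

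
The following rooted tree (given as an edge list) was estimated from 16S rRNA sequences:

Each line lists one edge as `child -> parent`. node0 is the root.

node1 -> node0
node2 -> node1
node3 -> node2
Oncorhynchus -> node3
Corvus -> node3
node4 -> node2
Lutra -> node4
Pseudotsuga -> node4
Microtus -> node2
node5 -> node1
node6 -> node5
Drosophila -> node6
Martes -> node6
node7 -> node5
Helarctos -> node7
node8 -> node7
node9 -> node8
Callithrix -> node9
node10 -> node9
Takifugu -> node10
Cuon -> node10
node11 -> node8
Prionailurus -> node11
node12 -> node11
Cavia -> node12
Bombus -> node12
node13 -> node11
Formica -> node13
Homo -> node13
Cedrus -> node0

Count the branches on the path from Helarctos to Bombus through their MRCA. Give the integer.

5

The MRCA of Helarctos and Bombus is the node subtending (Helarctos,((Callithrix,(Takifugu,Cuon)),(Prionailurus,(Cavia,Bombus),(Formica,Homo)))).
From Helarctos up to that node: 1 branch. From Bombus up to the same node: 4 branches. Total: 1 + 4 = 5.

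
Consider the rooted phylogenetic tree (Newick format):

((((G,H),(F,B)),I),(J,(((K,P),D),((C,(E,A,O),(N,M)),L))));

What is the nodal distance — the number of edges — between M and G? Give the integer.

10

The MRCA of M and G is the root of the tree.
From M up to that node: 6 branches. From G up to the same node: 4 branches. Total: 6 + 4 = 10.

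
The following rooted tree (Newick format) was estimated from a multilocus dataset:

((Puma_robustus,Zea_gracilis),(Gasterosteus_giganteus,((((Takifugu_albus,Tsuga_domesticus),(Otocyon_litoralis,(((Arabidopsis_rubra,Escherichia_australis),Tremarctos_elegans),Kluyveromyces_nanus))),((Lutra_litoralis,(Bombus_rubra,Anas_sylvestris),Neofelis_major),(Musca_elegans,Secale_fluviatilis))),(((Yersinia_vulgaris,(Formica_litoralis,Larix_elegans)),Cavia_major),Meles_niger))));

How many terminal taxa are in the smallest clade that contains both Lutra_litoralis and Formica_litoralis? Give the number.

The MRCA of Lutra_litoralis and Formica_litoralis is the node subtending ((((Takifugu_albus,Tsuga_domesticus),(Otocyon_litoralis,(((Arabidopsis_rubra,Escherichia_australis),Tremarctos_elegans),Kluyveromyces_nanus))),((Lutra_litoralis,(Bombus_rubra,Anas_sylvestris),Neofelis_major),(Musca_elegans,Secale_fluviatilis))),(((Yersinia_vulgaris,(Formica_litoralis,Larix_elegans)),Cavia_major),Meles_niger)).
That clade contains 18 terminal taxa: Anas_sylvestris, Arabidopsis_rubra, Bombus_rubra, Cavia_major, Escherichia_australis, Formica_litoralis, Kluyveromyces_nanus, Larix_elegans, Lutra_litoralis, Meles_niger, Musca_elegans, Neofelis_major, Otocyon_litoralis, Secale_fluviatilis, Takifugu_albus, Tremarctos_elegans, Tsuga_domesticus, Yersinia_vulgaris.

18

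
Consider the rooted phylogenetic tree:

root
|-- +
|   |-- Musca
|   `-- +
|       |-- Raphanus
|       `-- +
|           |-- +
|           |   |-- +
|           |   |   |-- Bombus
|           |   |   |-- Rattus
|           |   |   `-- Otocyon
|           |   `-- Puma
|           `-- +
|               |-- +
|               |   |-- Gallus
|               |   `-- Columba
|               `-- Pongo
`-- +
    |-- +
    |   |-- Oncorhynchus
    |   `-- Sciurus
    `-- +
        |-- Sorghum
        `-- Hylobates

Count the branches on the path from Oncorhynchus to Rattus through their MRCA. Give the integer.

9

The MRCA of Oncorhynchus and Rattus is the root of the tree.
From Oncorhynchus up to that node: 3 branches. From Rattus up to the same node: 6 branches. Total: 3 + 6 = 9.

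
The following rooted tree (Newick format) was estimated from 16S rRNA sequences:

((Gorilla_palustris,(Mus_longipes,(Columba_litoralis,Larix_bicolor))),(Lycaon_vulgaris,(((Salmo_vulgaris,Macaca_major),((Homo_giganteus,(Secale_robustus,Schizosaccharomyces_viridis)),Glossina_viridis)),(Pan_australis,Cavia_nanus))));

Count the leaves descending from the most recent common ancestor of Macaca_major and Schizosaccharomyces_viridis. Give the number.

6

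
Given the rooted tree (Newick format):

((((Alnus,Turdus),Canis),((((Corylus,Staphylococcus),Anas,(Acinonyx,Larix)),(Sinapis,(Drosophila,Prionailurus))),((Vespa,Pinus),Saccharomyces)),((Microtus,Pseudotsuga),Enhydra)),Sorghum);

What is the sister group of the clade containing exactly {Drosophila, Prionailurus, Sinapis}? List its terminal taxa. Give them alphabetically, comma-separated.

The clade containing exactly {Drosophila, Prionailurus, Sinapis} attaches to the tree at the node subtending (((Corylus,Staphylococcus),Anas,(Acinonyx,Larix)),(Sinapis,(Drosophila,Prionailurus))).
The other lineage descending from that same node — the sister group — is ((Corylus,Staphylococcus),Anas,(Acinonyx,Larix)); its 5 tips in alphabetical order are the answer.

Acinonyx, Anas, Corylus, Larix, Staphylococcus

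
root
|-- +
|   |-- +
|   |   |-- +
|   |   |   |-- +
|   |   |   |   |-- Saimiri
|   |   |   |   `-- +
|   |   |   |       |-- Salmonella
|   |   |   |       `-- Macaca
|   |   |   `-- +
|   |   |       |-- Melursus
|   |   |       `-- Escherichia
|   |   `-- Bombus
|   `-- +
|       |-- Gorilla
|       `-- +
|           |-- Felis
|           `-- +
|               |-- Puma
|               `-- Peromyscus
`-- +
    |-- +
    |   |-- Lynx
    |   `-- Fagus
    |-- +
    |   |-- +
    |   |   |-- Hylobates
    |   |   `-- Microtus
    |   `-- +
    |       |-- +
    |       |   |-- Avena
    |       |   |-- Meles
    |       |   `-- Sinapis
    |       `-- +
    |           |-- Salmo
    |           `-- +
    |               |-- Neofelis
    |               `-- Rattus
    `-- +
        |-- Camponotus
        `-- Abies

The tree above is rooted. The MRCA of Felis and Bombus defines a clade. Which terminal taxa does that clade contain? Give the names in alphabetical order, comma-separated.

Tracing Felis: it sits inside (Felis,(Puma,Peromyscus)).
Tracing Bombus: it sits inside (((Saimiri,(Salmonella,Macaca)),(Melursus,Escherichia)),Bombus).
The smallest clade enclosing both is ((((Saimiri,(Salmonella,Macaca)),(Melursus,Escherichia)),Bombus),(Gorilla,(Felis,(Puma,Peromyscus)))); the answer is its 10 terminal taxa in alphabetical order.

Bombus, Escherichia, Felis, Gorilla, Macaca, Melursus, Peromyscus, Puma, Saimiri, Salmonella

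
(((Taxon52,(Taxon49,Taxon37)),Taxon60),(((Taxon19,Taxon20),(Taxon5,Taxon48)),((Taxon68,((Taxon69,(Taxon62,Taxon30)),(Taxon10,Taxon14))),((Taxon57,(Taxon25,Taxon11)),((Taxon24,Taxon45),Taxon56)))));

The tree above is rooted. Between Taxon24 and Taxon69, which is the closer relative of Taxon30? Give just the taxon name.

The MRCA of Taxon30 and Taxon69 subtends (Taxon69,(Taxon62,Taxon30)) (3 taxa).
The MRCA of Taxon30 and Taxon24 subtends ((Taxon68,((Taxon69,(Taxon62,Taxon30)),(Taxon10,Taxon14))),((Taxon57,(Taxon25,Taxon11)),((Taxon24,Taxon45),Taxon56))) (12 taxa).
The first is nested inside the second, so Taxon30 shares a more recent common ancestor with Taxon69.

Taxon69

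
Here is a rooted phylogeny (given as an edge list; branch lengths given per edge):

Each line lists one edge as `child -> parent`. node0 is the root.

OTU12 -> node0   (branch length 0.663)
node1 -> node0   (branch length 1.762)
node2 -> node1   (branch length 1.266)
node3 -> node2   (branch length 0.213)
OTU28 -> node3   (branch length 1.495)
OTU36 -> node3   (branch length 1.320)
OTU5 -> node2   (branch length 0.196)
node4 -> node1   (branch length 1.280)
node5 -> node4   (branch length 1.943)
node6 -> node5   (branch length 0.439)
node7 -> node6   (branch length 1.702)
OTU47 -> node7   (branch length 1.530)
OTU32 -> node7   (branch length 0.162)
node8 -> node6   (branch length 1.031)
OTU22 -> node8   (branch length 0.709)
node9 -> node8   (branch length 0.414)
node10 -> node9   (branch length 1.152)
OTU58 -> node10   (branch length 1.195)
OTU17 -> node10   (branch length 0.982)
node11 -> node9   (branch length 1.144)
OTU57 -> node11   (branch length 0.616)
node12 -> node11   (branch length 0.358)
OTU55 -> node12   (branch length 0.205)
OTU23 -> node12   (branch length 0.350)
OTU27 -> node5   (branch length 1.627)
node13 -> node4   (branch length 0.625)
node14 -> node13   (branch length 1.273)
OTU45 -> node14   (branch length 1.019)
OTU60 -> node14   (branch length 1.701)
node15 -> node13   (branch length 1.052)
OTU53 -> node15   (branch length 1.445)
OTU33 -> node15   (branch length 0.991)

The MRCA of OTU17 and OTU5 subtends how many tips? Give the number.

16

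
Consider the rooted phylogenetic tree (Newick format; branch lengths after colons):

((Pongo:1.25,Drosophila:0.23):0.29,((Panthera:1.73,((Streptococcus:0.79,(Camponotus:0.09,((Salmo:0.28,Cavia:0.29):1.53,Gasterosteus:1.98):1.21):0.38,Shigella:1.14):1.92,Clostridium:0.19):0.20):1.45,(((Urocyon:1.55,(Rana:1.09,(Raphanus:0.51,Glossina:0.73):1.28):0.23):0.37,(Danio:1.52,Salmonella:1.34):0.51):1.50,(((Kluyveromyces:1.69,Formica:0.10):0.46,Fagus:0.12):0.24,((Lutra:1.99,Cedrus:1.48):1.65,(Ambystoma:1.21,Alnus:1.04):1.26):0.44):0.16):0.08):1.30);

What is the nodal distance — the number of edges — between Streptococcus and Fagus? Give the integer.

The MRCA of Streptococcus and Fagus is the node subtending ((Panthera,((Streptococcus,(Camponotus,((Salmo,Cavia),Gasterosteus)),Shigella),Clostridium)),(((Urocyon,(Rana,(Raphanus,Glossina))),(Danio,Salmonella)),(((Kluyveromyces,Formica),Fagus),((Lutra,Cedrus),(Ambystoma,Alnus))))).
From Streptococcus up to that node: 4 branches. From Fagus up to the same node: 4 branches. Total: 4 + 4 = 8.

8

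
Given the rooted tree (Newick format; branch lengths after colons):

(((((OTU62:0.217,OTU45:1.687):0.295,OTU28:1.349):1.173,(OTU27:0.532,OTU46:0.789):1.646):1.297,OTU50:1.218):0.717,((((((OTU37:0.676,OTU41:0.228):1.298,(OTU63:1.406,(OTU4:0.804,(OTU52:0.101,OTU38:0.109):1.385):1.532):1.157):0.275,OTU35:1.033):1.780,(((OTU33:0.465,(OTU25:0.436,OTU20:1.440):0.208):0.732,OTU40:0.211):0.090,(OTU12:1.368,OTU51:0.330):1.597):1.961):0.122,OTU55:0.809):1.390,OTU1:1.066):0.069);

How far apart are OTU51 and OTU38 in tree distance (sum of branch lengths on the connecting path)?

10.126

The path runs OTU51 → … → MRCA → … → OTU38; the MRCA is the node subtending ((((OTU37,OTU41),(OTU63,(OTU4,(OTU52,OTU38)))),OTU35),(((OTU33,(OTU25,OTU20)),OTU40),(OTU12,OTU51))).
Branch lengths along that path: 0.330 + 1.597 + 1.961 + 1.780 + 0.275 + 1.157 + 1.532 + 1.385 + 0.109 = 10.126.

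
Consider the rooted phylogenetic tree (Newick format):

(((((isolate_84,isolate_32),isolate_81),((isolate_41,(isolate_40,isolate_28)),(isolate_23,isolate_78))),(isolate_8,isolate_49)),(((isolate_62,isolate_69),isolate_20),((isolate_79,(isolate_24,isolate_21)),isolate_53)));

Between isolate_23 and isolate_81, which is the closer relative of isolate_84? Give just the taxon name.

isolate_81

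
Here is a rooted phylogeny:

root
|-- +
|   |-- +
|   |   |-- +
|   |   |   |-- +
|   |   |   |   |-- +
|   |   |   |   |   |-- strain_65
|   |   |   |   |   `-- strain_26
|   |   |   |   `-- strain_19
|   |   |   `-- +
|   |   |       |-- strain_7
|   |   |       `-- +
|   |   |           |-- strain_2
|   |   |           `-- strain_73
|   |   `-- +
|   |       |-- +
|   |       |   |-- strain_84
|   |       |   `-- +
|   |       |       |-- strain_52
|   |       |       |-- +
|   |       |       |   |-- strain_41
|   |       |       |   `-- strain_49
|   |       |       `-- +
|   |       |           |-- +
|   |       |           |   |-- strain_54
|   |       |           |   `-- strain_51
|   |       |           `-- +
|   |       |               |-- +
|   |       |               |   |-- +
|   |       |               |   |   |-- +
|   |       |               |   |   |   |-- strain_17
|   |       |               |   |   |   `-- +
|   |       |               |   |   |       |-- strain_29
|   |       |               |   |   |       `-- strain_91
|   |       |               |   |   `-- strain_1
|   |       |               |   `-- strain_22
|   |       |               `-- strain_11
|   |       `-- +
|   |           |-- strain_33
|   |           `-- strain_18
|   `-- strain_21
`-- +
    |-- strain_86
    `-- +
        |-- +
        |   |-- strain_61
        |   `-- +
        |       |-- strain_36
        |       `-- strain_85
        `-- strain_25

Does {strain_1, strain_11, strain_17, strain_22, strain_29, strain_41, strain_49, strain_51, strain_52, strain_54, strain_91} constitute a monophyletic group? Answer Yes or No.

Yes

The most recent common ancestor of these taxa subtends (strain_52,(strain_41,strain_49),((strain_54,strain_51),((((strain_17,(strain_29,strain_91)),strain_1),strain_22),strain_11))).
That clade has exactly 11 tips — every listed taxon and nothing else — so the group is monophyletic.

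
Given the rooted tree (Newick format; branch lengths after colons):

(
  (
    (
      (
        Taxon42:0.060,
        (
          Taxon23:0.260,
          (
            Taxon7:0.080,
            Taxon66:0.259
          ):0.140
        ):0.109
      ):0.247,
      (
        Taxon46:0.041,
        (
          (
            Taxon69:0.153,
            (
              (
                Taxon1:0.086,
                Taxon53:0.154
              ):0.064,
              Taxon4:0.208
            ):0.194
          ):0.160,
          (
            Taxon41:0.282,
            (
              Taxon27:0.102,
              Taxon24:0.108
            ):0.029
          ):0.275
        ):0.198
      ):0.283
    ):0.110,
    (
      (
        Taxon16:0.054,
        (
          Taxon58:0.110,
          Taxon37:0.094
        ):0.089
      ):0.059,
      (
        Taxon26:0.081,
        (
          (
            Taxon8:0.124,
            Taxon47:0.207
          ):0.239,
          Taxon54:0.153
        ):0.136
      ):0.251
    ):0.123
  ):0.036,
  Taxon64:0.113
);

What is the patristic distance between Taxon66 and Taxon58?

The path runs Taxon66 → … → MRCA → … → Taxon58; the MRCA is the node subtending (((Taxon42,(Taxon23,(Taxon7,Taxon66))),(Taxon46,((Taxon69,((Taxon1,Taxon53),Taxon4)),(Taxon41,(Taxon27,Taxon24))))),((Taxon16,(Taxon58,Taxon37)),(Taxon26,((Taxon8,Taxon47),Taxon54)))).
Branch lengths along that path: 0.259 + 0.140 + 0.109 + 0.247 + 0.110 + 0.123 + 0.059 + 0.089 + 0.110 = 1.246.

1.246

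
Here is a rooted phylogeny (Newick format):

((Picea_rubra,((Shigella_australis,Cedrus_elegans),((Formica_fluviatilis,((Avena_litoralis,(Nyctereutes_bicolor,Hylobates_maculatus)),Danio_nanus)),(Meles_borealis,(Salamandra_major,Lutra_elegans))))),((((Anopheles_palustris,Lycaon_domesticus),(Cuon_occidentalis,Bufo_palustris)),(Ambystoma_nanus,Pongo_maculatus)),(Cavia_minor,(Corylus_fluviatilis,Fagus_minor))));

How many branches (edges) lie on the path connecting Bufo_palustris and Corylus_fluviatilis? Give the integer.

7

The MRCA of Bufo_palustris and Corylus_fluviatilis is the node subtending ((((Anopheles_palustris,Lycaon_domesticus),(Cuon_occidentalis,Bufo_palustris)),(Ambystoma_nanus,Pongo_maculatus)),(Cavia_minor,(Corylus_fluviatilis,Fagus_minor))).
From Bufo_palustris up to that node: 4 branches. From Corylus_fluviatilis up to the same node: 3 branches. Total: 4 + 3 = 7.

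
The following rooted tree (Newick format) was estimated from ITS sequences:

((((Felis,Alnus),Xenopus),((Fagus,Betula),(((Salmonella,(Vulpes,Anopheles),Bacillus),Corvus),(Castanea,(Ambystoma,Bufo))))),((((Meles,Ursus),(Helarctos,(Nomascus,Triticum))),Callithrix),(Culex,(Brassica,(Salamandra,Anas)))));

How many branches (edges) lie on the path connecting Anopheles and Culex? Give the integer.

10

The MRCA of Anopheles and Culex is the root of the tree.
From Anopheles up to that node: 7 branches. From Culex up to the same node: 3 branches. Total: 7 + 3 = 10.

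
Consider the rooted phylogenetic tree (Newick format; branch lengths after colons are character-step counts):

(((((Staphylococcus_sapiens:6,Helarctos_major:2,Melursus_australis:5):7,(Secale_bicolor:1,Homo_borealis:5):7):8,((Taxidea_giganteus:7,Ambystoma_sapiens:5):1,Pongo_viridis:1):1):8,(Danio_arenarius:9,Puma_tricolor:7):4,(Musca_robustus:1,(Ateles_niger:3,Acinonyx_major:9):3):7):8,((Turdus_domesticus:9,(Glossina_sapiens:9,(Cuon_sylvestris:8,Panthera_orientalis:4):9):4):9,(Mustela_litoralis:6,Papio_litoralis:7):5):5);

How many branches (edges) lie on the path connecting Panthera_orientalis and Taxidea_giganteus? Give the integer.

The MRCA of Panthera_orientalis and Taxidea_giganteus is the root of the tree.
From Panthera_orientalis up to that node: 5 branches. From Taxidea_giganteus up to the same node: 5 branches. Total: 5 + 5 = 10.

10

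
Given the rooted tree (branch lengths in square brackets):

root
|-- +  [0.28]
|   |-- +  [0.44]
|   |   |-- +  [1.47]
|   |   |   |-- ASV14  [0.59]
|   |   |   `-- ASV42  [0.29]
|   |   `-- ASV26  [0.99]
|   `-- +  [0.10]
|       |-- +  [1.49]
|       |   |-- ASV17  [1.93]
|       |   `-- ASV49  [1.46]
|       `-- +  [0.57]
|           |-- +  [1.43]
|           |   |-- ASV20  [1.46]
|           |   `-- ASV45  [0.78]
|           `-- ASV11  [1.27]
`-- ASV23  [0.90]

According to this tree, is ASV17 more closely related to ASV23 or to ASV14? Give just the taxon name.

ASV14

The MRCA of ASV17 and ASV14 subtends (((ASV14,ASV42),ASV26),((ASV17,ASV49),((ASV20,ASV45),ASV11))) (8 taxa).
The MRCA of ASV17 and ASV23 is the root, subtending the entire tree (9 taxa).
The first is nested inside the second, so ASV17 shares a more recent common ancestor with ASV14.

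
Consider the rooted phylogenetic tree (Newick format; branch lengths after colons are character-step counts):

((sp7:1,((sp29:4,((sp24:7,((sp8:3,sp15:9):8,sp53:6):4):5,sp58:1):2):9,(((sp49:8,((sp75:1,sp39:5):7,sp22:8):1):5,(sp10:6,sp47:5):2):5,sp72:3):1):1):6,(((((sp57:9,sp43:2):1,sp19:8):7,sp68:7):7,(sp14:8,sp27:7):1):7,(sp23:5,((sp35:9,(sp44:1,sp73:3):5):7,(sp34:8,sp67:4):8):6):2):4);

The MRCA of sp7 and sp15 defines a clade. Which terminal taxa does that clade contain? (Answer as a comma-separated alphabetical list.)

Tracing sp7: it sits inside (sp7,((sp29,((sp24,((sp8,sp15),sp53)),sp58)),(((sp49,((sp75,sp39),sp22)),(sp10,sp47)),sp72))).
Tracing sp15: it sits inside (sp8,sp15).
The smallest clade enclosing both is (sp7,((sp29,((sp24,((sp8,sp15),sp53)),sp58)),(((sp49,((sp75,sp39),sp22)),(sp10,sp47)),sp72))); the answer is its 14 terminal taxa in alphabetical order.

sp10, sp15, sp22, sp24, sp29, sp39, sp47, sp49, sp53, sp58, sp7, sp72, sp75, sp8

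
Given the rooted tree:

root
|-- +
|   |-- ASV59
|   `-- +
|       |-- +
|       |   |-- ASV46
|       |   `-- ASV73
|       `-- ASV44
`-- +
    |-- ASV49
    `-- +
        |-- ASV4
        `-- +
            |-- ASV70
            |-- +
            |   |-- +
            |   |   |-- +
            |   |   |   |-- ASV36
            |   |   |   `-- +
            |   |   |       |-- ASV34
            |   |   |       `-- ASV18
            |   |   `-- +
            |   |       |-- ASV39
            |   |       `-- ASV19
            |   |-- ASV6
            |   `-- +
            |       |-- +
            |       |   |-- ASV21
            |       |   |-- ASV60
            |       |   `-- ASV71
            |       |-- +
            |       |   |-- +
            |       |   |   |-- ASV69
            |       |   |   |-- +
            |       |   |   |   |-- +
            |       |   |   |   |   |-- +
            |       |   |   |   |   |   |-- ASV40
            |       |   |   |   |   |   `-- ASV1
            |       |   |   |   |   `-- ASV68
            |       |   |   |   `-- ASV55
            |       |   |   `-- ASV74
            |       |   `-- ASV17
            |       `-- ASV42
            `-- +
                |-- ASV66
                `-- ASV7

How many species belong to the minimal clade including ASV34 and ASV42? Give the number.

17

The MRCA of ASV34 and ASV42 is the node subtending (((ASV36,(ASV34,ASV18)),(ASV39,ASV19)),ASV6,((ASV21,ASV60,ASV71),((ASV69,(((ASV40,ASV1),ASV68),ASV55),ASV74),ASV17),ASV42)).
That clade contains 17 terminal taxa: ASV1, ASV17, ASV18, ASV19, ASV21, ASV34, ASV36, ASV39, ASV40, ASV42, ASV55, ASV6, ASV60, ASV68, ASV69, ASV71, ASV74.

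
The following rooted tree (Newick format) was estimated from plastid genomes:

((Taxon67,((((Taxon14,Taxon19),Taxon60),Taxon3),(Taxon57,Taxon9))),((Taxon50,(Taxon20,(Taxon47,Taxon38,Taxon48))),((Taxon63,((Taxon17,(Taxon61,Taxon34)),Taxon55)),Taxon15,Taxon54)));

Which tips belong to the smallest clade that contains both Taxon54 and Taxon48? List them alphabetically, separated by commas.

Tracing Taxon54: it sits inside ((Taxon63,((Taxon17,(Taxon61,Taxon34)),Taxon55)),Taxon15,Taxon54).
Tracing Taxon48: it sits inside (Taxon47,Taxon38,Taxon48).
The smallest clade enclosing both is ((Taxon50,(Taxon20,(Taxon47,Taxon38,Taxon48))),((Taxon63,((Taxon17,(Taxon61,Taxon34)),Taxon55)),Taxon15,Taxon54)); the answer is its 12 terminal taxa in alphabetical order.

Taxon15, Taxon17, Taxon20, Taxon34, Taxon38, Taxon47, Taxon48, Taxon50, Taxon54, Taxon55, Taxon61, Taxon63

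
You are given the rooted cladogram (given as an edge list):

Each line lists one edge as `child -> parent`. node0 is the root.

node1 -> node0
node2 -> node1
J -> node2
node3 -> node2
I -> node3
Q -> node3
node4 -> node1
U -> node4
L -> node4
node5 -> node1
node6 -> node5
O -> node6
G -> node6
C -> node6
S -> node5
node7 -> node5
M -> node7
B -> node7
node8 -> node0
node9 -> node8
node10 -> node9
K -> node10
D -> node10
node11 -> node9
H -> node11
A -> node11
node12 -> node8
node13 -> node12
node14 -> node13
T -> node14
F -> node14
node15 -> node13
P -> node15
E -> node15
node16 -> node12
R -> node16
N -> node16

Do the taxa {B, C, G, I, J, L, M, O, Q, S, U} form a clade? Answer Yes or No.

Yes

The most recent common ancestor of these taxa subtends ((J,(I,Q)),(U,L),((O,G,C),S,(M,B))).
That clade has exactly 11 tips — every listed taxon and nothing else — so the group is monophyletic.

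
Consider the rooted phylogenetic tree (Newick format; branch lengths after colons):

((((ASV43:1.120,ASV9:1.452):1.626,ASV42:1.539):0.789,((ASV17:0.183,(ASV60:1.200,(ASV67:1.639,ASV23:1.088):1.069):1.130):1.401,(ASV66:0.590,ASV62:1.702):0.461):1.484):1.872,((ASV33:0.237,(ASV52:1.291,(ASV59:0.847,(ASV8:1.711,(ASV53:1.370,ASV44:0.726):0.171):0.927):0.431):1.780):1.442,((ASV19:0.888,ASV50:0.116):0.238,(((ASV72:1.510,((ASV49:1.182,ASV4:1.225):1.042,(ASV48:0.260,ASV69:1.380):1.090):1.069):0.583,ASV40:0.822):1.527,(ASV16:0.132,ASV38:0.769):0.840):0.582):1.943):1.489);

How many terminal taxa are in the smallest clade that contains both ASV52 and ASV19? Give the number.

16

The MRCA of ASV52 and ASV19 is the node subtending ((ASV33,(ASV52,(ASV59,(ASV8,(ASV53,ASV44))))),((ASV19,ASV50),(((ASV72,((ASV49,ASV4),(ASV48,ASV69))),ASV40),(ASV16,ASV38)))).
That clade contains 16 terminal taxa: ASV16, ASV19, ASV33, ASV38, ASV4, ASV40, ASV44, ASV48, ASV49, ASV50, ASV52, ASV53, ASV59, ASV69, ASV72, ASV8.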